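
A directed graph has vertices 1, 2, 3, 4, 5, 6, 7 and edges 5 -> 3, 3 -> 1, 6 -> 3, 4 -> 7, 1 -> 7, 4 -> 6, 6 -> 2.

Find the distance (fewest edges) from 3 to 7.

2

Distance 0: 3.
Distance 1: 1.
Distance 2: 7 — contains 7.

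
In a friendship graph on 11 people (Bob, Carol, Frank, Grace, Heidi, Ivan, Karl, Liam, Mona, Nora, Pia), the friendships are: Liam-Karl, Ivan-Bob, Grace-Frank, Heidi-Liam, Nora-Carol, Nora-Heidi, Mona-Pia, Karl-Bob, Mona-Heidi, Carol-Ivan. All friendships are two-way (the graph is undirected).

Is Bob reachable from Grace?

Explore from Grace.
Distance 1: reach Frank.
The search is exhausted without reaching Bob; it lies in a different component.

No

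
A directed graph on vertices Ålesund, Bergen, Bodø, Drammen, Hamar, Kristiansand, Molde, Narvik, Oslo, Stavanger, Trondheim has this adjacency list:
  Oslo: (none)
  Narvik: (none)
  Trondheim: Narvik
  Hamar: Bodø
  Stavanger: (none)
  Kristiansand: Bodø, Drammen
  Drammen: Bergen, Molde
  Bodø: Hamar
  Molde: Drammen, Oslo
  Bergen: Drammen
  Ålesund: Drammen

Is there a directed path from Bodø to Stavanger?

Explore from Bodø.
Distance 1: reach Hamar.
The search from Bodø is exhausted; no directed path reaches Stavanger.

No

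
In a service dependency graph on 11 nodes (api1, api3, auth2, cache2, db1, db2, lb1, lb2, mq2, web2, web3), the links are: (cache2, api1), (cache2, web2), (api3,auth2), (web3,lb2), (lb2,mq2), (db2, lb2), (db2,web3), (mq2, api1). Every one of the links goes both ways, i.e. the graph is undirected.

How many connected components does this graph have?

From api1: component {api1, cache2, db2, lb2, mq2, web2, web3}.
From api3: component {api3, auth2}.
From db1: component {db1}.
From lb1: component {lb1}.
That's 4 components.

4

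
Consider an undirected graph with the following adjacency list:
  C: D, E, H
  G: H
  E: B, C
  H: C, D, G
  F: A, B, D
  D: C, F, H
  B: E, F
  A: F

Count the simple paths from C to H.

3

C–D–H
C–E–B–F–D–H
C–H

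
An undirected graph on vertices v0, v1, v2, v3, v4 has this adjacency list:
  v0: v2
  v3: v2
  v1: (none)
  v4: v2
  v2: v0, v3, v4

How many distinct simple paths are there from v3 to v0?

1

v3–v2–v0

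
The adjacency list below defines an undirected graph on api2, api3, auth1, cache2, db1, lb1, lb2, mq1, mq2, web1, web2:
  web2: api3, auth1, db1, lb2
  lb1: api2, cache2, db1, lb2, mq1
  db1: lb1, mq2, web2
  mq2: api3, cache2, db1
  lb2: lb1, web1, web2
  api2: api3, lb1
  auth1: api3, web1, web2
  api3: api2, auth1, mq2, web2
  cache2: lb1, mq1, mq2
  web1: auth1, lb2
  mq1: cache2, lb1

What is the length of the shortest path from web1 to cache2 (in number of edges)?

Distance 0: web1.
Distance 1: auth1, lb2.
Distance 2: api3, lb1, web2.
Distance 3: api2, cache2, db1, mq1, mq2 — contains cache2.

3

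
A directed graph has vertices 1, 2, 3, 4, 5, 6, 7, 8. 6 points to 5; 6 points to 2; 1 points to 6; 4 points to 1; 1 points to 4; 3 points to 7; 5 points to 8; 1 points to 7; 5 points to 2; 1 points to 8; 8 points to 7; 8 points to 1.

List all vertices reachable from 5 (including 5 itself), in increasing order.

Start at 5.
Its neighbours: 2, 8.
Then their neighbours: 1, 7.
Then next layer: 4, 6.
Nothing further is reachable.

1, 2, 4, 5, 6, 7, 8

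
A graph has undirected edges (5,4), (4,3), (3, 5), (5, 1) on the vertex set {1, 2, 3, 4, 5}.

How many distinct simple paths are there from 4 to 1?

2

4–3–5–1
4–5–1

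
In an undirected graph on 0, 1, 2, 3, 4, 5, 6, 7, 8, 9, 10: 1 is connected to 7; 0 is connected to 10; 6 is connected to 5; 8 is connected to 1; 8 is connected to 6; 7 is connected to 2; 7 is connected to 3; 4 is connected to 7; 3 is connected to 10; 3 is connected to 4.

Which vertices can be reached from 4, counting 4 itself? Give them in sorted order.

Start at 4.
Its neighbours: 3, 7.
Then their neighbours: 1, 2, 10.
Then next layer: 0, 8.
Then next layer: 6.
Then next layer: 5.
Nothing further is reachable.

0, 1, 2, 3, 4, 5, 6, 7, 8, 10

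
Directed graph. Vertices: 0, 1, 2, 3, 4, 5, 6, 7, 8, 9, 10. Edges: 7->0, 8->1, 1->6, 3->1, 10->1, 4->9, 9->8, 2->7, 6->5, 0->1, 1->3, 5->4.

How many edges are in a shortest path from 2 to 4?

Distance 0: 2.
Distance 1: 7.
Distance 2: 0.
Distance 3: 1.
Distance 4: 3, 6.
Distance 5: 5.
Distance 6: 4 — contains 4.

6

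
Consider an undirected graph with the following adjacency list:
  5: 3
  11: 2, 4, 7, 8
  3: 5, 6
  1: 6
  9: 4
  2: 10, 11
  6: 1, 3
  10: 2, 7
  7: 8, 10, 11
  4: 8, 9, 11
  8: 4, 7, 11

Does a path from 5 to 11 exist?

No

Explore from 5.
Distance 1: reach 3.
Distance 2: reach 6.
Distance 3: reach 1.
The search is exhausted without reaching 11; it lies in a different component.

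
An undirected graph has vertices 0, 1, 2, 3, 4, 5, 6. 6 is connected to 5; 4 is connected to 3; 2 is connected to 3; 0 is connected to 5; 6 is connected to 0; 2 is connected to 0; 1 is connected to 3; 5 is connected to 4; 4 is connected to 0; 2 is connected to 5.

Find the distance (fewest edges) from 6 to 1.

Distance 0: 6.
Distance 1: 0, 5.
Distance 2: 2, 4.
Distance 3: 3.
Distance 4: 1 — contains 1.

4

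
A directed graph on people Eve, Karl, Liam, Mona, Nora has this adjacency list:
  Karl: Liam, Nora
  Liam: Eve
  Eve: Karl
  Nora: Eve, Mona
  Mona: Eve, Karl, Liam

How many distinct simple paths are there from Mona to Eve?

Mona→Eve
Mona→Karl→Liam→Eve
Mona→Karl→Nora→Eve
Mona→Liam→Eve

4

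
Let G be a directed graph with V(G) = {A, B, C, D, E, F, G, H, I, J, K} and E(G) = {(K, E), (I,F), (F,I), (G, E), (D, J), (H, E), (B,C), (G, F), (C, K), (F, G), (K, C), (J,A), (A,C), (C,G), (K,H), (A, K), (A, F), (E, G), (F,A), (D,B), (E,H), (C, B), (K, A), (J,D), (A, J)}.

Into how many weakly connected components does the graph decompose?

From A: component {A, B, C, D, E, F, G, H, I, J, K}.
That's 1 component.

1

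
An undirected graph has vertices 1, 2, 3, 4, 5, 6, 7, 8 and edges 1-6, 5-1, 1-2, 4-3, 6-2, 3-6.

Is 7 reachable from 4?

Explore from 4.
Distance 1: reach 3.
Distance 2: reach 6.
Distance 3: reach 1, 2.
Distance 4: reach 5.
The search is exhausted without reaching 7; it lies in a different component.

No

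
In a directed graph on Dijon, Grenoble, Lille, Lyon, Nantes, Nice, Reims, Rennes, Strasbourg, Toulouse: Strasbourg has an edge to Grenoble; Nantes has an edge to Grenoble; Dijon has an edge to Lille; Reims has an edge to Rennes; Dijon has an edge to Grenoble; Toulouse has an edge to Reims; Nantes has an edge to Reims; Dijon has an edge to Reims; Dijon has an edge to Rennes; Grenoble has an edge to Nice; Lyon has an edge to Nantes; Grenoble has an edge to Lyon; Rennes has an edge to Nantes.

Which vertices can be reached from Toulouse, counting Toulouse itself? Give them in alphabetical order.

Start at Toulouse.
Its neighbours: Reims.
Then their neighbours: Rennes.
Then next layer: Nantes.
Then next layer: Grenoble.
Then next layer: Lyon, Nice.
Nothing further is reachable.

Grenoble, Lyon, Nantes, Nice, Reims, Rennes, Toulouse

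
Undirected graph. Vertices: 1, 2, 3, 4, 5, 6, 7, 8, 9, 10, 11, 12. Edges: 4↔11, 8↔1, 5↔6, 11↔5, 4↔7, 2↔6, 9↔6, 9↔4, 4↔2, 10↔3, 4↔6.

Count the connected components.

From 1: component {1, 8}.
From 2: component {2, 4, 5, 6, 7, 9, 11}.
From 3: component {3, 10}.
From 12: component {12}.
That's 4 components.

4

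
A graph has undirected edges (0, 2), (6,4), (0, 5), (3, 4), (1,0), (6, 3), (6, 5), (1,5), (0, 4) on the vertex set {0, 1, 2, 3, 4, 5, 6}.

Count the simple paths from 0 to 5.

0–1–5
0–4–3–6–5
0–4–6–5
0–5

4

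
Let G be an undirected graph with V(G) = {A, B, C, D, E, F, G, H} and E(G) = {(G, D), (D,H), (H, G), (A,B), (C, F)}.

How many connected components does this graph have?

From A: component {A, B}.
From C: component {C, F}.
From D: component {D, G, H}.
From E: component {E}.
That's 4 components.

4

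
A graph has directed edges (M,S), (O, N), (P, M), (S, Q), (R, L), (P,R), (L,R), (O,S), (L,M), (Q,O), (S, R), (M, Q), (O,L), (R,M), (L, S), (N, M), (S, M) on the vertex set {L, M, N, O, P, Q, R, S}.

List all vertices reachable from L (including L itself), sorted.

L, M, N, O, Q, R, S

Start at L.
Its neighbours: M, R, S.
Then their neighbours: Q.
Then next layer: O.
Then next layer: N.
Nothing further is reachable.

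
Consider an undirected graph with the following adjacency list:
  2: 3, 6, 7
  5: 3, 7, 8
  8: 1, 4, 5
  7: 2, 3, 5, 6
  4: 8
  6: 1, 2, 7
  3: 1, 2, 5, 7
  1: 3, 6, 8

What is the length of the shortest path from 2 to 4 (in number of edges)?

4

Distance 0: 2.
Distance 1: 3, 6, 7.
Distance 2: 1, 5.
Distance 3: 8.
Distance 4: 4 — contains 4.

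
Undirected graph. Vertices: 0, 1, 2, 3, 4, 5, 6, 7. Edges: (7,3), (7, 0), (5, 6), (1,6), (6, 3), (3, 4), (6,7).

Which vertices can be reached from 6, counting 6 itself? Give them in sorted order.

Start at 6.
Its neighbours: 1, 3, 5, 7.
Then their neighbours: 0, 4.
Nothing further is reachable.

0, 1, 3, 4, 5, 6, 7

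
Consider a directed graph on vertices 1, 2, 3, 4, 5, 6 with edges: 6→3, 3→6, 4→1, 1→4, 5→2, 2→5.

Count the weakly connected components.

From 1: component {1, 4}.
From 2: component {2, 5}.
From 3: component {3, 6}.
That's 3 components.

3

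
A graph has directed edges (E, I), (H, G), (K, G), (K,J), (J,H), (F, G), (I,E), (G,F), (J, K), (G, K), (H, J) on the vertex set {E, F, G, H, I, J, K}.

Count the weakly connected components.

From E: component {E, I}.
From F: component {F, G, H, J, K}.
That's 2 components.

2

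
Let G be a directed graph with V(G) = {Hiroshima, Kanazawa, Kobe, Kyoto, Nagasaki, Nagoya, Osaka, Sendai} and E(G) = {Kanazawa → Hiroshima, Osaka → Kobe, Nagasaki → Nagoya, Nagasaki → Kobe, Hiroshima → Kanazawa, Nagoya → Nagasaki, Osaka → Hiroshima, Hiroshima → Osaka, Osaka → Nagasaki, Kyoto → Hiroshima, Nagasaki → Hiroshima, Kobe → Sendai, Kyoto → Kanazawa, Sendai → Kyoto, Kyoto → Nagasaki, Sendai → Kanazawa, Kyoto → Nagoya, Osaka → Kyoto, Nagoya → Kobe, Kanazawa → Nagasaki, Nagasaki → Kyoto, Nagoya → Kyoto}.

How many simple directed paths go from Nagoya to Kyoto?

11

Nagoya→Kobe→Sendai→Kanazawa→Hiroshima→Osaka→Kyoto
Nagoya→Kobe→Sendai→Kanazawa→Hiroshima→Osaka→Nagasaki→Kyoto
Nagoya→Kobe→Sendai→Kanazawa→Nagasaki→Hiroshima→Osaka→Kyoto
Nagoya→Kobe→Sendai→Kanazawa→Nagasaki→Kyoto
Nagoya→Kobe→Sendai→Kyoto
Nagoya→Kyoto
Nagoya→Nagasaki→Hiroshima→Osaka→Kobe→Sendai→Kyoto
Nagoya→Nagasaki→Hiroshima→Osaka→Kyoto
Nagoya→Nagasaki→Kobe→Sendai→Kanazawa→Hiroshima→Osaka→Kyoto
Nagoya→Nagasaki→Kobe→Sendai→Kyoto
Nagoya→Nagasaki→Kyoto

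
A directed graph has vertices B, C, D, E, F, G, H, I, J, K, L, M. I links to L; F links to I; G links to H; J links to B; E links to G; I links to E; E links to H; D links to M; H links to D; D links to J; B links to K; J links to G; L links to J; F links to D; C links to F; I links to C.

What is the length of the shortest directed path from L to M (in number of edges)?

Distance 0: L.
Distance 1: J.
Distance 2: B, G.
Distance 3: H, K.
Distance 4: D.
Distance 5: M — contains M.

5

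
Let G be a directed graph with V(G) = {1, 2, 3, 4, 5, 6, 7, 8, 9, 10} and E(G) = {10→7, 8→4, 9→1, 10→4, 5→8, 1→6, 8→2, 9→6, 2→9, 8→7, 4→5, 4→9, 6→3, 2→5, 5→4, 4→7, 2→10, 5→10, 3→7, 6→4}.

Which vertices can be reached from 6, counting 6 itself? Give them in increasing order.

Start at 6.
Its neighbours: 3, 4.
Then their neighbours: 5, 7, 9.
Then next layer: 1, 8, 10.
Then next layer: 2.
Every vertex is now reached.

1, 2, 3, 4, 5, 6, 7, 8, 9, 10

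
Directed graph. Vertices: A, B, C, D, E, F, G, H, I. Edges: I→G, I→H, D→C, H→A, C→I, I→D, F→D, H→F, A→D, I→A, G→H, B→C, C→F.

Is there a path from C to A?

Yes

Explore from C.
Distance 1: reach F, I.
Distance 2: reach A, D, G, H.
Found A.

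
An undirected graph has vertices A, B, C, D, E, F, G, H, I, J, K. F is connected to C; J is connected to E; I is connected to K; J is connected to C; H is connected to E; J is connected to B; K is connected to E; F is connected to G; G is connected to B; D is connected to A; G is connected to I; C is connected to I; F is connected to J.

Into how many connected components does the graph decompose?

From A: component {A, D}.
From B: component {B, C, E, F, G, H, I, J, K}.
That's 2 components.

2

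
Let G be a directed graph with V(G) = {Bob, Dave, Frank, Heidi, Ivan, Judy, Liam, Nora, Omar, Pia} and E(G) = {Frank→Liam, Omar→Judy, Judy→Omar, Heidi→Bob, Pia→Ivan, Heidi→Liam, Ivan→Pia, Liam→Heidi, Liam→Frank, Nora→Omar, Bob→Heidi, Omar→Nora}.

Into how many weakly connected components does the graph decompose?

From Bob: component {Bob, Frank, Heidi, Liam}.
From Dave: component {Dave}.
From Ivan: component {Ivan, Pia}.
From Judy: component {Judy, Nora, Omar}.
That's 4 components.

4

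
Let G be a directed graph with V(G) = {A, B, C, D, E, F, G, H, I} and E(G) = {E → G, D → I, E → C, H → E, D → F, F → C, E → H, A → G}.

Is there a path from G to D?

No

G has no outgoing edges, so nothing is reachable from it.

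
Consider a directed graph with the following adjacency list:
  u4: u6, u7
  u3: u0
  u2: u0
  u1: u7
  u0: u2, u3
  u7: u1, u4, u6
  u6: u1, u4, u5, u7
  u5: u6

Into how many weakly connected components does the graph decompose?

From u0: component {u0, u2, u3}.
From u1: component {u1, u4, u5, u6, u7}.
That's 2 components.

2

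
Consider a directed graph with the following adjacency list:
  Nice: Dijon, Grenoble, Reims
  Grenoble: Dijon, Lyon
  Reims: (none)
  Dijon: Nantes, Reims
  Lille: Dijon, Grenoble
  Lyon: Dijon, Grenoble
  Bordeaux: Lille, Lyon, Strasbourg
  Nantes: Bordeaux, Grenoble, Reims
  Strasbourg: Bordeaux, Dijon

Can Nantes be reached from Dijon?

Explore from Dijon.
Distance 1: reach Nantes, Reims.
Found Nantes.

Yes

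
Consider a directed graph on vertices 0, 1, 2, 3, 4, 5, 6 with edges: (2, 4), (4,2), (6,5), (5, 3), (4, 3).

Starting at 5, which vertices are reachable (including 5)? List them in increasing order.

Start at 5.
Its neighbours: 3.
Nothing further is reachable.

3, 5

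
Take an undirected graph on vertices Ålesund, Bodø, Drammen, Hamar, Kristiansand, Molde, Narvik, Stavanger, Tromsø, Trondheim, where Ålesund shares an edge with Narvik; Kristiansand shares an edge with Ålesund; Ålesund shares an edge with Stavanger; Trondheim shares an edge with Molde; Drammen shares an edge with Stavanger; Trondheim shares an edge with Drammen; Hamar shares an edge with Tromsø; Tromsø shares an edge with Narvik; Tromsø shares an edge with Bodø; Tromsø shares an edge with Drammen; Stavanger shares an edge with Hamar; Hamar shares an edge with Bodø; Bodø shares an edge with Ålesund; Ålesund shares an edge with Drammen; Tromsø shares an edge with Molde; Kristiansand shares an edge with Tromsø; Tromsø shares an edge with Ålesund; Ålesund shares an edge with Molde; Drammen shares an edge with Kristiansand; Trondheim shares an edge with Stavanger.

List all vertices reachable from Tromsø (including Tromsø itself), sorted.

Start at Tromsø.
Its neighbours: Ålesund, Bodø, Drammen, Hamar, Kristiansand, Molde, Narvik.
Then their neighbours: Stavanger, Trondheim.
Every vertex is now reached.

Ålesund, Bodø, Drammen, Hamar, Kristiansand, Molde, Narvik, Stavanger, Tromsø, Trondheim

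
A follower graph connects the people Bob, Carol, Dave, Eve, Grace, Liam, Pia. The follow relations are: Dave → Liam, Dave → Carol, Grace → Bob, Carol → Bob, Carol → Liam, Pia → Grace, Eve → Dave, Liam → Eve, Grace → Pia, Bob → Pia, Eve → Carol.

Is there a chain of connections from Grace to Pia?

Explore from Grace.
Distance 1: reach Bob, Pia.
Found Pia.

Yes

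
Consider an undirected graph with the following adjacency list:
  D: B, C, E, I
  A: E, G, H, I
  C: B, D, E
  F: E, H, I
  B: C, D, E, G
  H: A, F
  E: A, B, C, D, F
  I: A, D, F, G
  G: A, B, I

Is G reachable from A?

Yes

Explore from A.
Distance 1: reach E, G, H, I.
Found G.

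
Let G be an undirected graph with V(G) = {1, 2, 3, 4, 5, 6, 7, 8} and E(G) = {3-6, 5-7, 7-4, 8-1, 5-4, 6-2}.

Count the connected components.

3

From 1: component {1, 8}.
From 2: component {2, 3, 6}.
From 4: component {4, 5, 7}.
That's 3 components.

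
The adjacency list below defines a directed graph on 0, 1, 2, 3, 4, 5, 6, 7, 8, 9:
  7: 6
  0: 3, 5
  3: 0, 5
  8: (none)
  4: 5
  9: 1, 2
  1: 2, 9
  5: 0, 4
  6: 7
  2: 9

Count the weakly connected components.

4

From 0: component {0, 3, 4, 5}.
From 1: component {1, 2, 9}.
From 6: component {6, 7}.
From 8: component {8}.
That's 4 components.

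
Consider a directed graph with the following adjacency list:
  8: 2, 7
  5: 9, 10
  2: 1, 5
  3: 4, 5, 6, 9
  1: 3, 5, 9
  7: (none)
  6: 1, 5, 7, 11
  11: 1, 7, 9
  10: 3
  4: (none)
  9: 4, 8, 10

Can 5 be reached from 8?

Yes

Explore from 8.
Distance 1: reach 2, 7.
Distance 2: reach 1, 5.
Found 5.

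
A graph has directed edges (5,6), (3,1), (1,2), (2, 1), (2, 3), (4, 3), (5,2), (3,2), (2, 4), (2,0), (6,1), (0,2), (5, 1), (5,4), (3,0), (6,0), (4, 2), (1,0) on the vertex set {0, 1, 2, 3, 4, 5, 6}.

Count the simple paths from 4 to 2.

4→2
4→3→0→2
4→3→1→0→2
4→3→1→2
4→3→2

5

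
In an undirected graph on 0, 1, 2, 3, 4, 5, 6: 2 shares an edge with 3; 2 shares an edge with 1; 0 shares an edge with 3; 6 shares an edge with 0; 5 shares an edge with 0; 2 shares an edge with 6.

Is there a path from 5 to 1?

Explore from 5.
Distance 1: reach 0.
Distance 2: reach 3, 6.
Distance 3: reach 2.
Distance 4: reach 1.
Found 1.

Yes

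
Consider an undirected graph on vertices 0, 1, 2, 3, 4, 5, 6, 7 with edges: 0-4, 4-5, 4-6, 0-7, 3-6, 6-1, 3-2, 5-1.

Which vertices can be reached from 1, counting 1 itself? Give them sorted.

Start at 1.
Its neighbours: 5, 6.
Then their neighbours: 3, 4.
Then next layer: 0, 2.
Then next layer: 7.
Every vertex is now reached.

0, 1, 2, 3, 4, 5, 6, 7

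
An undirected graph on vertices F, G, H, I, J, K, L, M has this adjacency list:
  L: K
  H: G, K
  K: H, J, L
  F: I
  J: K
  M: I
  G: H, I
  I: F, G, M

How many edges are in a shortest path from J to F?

Distance 0: J.
Distance 1: K.
Distance 2: H, L.
Distance 3: G.
Distance 4: I.
Distance 5: F, M — contains F.

5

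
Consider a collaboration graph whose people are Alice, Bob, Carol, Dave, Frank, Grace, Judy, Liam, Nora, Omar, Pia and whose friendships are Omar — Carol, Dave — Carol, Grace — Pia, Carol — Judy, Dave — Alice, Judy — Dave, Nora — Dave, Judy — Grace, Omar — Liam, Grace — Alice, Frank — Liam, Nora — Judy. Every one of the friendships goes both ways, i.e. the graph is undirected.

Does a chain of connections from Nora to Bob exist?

No

Explore from Nora.
Distance 1: reach Dave, Judy.
Distance 2: reach Alice, Carol, Grace.
Distance 3: reach Omar, Pia.
Distance 4: reach Liam.
Distance 5: reach Frank.
The search is exhausted without reaching Bob; it lies in a different component.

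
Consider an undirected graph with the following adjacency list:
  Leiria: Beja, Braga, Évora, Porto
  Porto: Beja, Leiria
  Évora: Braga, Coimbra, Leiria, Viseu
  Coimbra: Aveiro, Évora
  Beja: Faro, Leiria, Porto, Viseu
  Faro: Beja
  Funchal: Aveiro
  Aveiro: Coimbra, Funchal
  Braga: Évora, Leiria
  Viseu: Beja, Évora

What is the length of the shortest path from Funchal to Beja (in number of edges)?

Distance 0: Funchal.
Distance 1: Aveiro.
Distance 2: Coimbra.
Distance 3: Évora.
Distance 4: Braga, Leiria, Viseu.
Distance 5: Beja, Porto — contains Beja.

5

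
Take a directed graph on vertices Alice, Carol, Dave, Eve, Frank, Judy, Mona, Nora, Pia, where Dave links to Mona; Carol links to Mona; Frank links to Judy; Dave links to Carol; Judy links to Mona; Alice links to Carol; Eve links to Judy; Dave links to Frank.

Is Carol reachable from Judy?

No

Explore from Judy.
Distance 1: reach Mona.
The search from Judy is exhausted; no directed path reaches Carol.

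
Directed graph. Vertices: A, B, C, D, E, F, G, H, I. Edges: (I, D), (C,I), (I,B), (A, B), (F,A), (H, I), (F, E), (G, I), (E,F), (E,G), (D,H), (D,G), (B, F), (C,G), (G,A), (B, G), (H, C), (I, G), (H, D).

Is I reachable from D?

Yes

Explore from D.
Distance 1: reach G, H.
Distance 2: reach A, C, I.
Found I.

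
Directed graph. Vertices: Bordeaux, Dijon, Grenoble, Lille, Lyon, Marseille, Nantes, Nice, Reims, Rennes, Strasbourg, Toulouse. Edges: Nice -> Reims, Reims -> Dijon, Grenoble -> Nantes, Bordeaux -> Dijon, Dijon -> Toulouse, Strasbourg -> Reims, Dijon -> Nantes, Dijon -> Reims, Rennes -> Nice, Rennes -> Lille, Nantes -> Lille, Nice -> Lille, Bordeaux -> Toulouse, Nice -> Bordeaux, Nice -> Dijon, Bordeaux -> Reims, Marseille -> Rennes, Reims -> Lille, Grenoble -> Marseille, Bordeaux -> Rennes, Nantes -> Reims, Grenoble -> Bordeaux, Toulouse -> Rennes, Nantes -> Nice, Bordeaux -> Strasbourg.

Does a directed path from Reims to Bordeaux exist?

Explore from Reims.
Distance 1: reach Dijon, Lille.
Distance 2: reach Nantes, Toulouse.
Distance 3: reach Nice, Rennes.
Distance 4: reach Bordeaux.
Found Bordeaux.

Yes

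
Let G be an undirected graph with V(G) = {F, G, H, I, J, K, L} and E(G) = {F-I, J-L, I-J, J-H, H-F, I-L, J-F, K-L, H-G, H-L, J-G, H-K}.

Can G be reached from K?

Explore from K.
Distance 1: reach H, L.
Distance 2: reach F, G, I, J.
Found G.

Yes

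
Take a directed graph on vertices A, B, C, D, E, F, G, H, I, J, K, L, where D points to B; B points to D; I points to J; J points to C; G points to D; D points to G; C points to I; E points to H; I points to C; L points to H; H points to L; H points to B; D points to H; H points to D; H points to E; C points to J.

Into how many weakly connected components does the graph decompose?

5

From A: component {A}.
From B: component {B, D, E, G, H, L}.
From C: component {C, I, J}.
From F: component {F}.
From K: component {K}.
That's 5 components.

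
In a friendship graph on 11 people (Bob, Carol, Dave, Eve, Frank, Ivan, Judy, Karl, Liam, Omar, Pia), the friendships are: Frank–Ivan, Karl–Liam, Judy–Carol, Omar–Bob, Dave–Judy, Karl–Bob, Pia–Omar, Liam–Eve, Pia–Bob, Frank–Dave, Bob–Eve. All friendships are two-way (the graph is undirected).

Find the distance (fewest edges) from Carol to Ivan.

4

Distance 0: Carol.
Distance 1: Judy.
Distance 2: Dave.
Distance 3: Frank.
Distance 4: Ivan — contains Ivan.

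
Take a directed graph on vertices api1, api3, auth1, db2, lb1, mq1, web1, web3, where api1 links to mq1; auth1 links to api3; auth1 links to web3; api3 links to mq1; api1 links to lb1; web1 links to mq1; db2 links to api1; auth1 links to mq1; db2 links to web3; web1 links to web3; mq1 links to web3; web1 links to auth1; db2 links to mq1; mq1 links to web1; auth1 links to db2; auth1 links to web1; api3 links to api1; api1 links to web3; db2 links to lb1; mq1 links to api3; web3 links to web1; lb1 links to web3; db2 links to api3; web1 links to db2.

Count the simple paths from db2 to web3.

db2→api1→lb1→web3
db2→api1→mq1→web1→auth1→web3
db2→api1→mq1→web1→web3
db2→api1→mq1→web3
db2→api1→web3
db2→api3→api1→lb1→web3
db2→api3→api1→mq1→web1→auth1→web3
db2→api3→api1→mq1→web1→web3
... and 14 more.

22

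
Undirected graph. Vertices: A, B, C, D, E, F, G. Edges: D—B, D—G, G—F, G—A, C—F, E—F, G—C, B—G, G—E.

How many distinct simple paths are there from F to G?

F–C–G
F–E–G
F–G

3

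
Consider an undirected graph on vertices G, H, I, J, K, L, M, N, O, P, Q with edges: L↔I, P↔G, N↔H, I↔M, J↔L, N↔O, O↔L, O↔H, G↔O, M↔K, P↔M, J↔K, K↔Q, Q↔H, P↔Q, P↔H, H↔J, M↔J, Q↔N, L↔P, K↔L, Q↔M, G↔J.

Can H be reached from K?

Explore from K.
Distance 1: reach J, L, M, Q.
Distance 2: reach G, H, I, N, O, P.
Found H.

Yes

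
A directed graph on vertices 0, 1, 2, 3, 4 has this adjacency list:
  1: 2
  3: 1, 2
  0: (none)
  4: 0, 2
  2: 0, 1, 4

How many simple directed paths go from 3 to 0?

4

3→1→2→0
3→1→2→4→0
3→2→0
3→2→4→0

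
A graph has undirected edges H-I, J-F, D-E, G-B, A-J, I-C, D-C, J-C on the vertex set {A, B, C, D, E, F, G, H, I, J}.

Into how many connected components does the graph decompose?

From A: component {A, C, D, E, F, H, I, J}.
From B: component {B, G}.
That's 2 components.

2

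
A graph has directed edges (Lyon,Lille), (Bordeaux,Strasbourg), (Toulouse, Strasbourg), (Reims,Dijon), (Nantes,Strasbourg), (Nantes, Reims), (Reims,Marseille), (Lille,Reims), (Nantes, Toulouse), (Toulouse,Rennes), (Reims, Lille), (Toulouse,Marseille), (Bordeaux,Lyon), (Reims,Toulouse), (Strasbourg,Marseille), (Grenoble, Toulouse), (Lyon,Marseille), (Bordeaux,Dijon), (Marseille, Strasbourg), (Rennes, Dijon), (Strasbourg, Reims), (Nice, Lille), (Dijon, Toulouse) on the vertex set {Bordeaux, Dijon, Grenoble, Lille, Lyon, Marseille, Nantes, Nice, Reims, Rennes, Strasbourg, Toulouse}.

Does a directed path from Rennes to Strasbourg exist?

Yes

Explore from Rennes.
Distance 1: reach Dijon.
Distance 2: reach Toulouse.
Distance 3: reach Marseille, Strasbourg.
Found Strasbourg.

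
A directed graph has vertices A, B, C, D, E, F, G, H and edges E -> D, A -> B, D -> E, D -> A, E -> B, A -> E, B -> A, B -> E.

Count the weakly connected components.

5

From A: component {A, B, D, E}.
From C: component {C}.
From F: component {F}.
From G: component {G}.
From H: component {H}.
That's 5 components.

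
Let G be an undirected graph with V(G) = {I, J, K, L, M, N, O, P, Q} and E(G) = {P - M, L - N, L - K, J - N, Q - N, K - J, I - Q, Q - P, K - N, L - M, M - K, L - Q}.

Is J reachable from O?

No

O has no edges, so nothing is reachable from it.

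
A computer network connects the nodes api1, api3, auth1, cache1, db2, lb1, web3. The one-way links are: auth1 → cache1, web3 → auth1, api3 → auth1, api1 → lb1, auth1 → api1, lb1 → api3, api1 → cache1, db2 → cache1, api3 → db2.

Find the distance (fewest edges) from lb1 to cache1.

3

Distance 0: lb1.
Distance 1: api3.
Distance 2: auth1, db2.
Distance 3: api1, cache1 — contains cache1.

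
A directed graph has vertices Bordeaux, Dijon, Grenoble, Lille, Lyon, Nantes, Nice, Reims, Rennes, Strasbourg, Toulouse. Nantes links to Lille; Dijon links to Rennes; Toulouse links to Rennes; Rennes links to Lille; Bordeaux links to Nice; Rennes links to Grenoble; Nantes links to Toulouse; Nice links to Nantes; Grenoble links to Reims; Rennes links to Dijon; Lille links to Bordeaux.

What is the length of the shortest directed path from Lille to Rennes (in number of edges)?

Distance 0: Lille.
Distance 1: Bordeaux.
Distance 2: Nice.
Distance 3: Nantes.
Distance 4: Toulouse.
Distance 5: Rennes — contains Rennes.

5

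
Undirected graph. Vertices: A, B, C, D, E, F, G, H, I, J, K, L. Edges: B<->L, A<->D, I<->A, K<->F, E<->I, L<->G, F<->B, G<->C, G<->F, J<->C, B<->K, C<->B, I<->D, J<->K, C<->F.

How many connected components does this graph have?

3

From A: component {A, D, E, I}.
From B: component {B, C, F, G, J, K, L}.
From H: component {H}.
That's 3 components.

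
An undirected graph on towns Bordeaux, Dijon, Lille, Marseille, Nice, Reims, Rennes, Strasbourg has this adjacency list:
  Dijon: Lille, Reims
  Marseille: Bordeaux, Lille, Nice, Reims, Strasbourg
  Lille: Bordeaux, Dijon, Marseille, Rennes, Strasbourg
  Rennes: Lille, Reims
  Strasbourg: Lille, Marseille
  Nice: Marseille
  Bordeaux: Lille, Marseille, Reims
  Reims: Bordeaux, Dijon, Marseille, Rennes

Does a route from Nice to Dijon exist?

Explore from Nice.
Distance 1: reach Marseille.
Distance 2: reach Bordeaux, Lille, Reims, Strasbourg.
Distance 3: reach Dijon, Rennes.
Found Dijon.

Yes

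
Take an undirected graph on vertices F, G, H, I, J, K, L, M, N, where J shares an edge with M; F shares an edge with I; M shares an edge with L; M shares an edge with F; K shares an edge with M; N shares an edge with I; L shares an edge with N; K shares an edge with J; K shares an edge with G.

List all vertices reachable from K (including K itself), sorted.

Start at K.
Its neighbours: G, J, M.
Then their neighbours: F, L.
Then next layer: I, N.
Nothing further is reachable.

F, G, I, J, K, L, M, N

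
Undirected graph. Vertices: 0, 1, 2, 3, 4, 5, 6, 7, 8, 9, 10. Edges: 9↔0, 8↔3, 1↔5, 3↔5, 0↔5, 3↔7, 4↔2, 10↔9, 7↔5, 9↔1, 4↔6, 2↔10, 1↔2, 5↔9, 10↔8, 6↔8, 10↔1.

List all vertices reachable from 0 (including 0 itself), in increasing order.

0, 1, 2, 3, 4, 5, 6, 7, 8, 9, 10

Start at 0.
Its neighbours: 5, 9.
Then their neighbours: 1, 3, 7, 10.
Then next layer: 2, 8.
Then next layer: 4, 6.
Every vertex is now reached.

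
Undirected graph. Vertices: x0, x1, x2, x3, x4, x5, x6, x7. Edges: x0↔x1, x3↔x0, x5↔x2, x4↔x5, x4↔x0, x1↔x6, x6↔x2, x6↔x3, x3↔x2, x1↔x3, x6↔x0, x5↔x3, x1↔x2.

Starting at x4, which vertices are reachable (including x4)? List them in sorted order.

Start at x4.
Its neighbours: x0, x5.
Then their neighbours: x1, x2, x3, x6.
Nothing further is reachable.

x0, x1, x2, x3, x4, x5, x6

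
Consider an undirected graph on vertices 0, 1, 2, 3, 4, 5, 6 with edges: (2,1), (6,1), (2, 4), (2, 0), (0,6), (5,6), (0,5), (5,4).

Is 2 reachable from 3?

No

3 has no edges, so nothing is reachable from it.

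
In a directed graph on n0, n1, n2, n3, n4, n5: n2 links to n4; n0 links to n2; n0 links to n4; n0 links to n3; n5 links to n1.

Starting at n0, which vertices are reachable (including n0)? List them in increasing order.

n0, n2, n3, n4

Start at n0.
Its neighbours: n2, n3, n4.
Nothing further is reachable.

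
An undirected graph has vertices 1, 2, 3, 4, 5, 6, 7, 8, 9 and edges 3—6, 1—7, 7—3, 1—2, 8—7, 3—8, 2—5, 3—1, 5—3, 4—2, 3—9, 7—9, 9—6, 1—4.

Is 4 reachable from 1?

Explore from 1.
Distance 1: reach 2, 3, 4, 7.
Found 4.

Yes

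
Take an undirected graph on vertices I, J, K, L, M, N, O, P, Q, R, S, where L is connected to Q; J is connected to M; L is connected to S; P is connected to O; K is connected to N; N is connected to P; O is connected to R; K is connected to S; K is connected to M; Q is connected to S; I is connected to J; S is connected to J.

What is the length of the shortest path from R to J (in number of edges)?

6

Distance 0: R.
Distance 1: O.
Distance 2: P.
Distance 3: N.
Distance 4: K.
Distance 5: M, S.
Distance 6: J, L, Q — contains J.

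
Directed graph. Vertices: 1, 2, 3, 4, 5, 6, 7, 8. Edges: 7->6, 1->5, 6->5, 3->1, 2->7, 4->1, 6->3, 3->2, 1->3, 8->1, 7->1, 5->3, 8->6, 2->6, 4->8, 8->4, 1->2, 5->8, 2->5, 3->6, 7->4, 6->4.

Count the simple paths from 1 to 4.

1→2→5→3→6→4
1→2→5→8→4
1→2→5→8→6→4
1→2→6→4
1→2→6→5→8→4
1→2→7→4
1→2→7→6→4
1→2→7→6→5→8→4
... and 16 more.

24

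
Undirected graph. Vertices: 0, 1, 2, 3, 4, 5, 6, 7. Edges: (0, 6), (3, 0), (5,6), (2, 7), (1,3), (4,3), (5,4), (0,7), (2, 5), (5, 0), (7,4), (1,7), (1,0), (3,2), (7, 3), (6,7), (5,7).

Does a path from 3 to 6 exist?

Explore from 3.
Distance 1: reach 0, 1, 2, 4, 7.
Distance 2: reach 5, 6.
Found 6.

Yes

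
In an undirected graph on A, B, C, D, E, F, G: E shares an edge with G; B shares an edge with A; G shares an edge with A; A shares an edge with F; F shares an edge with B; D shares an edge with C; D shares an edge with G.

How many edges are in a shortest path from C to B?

Distance 0: C.
Distance 1: D.
Distance 2: G.
Distance 3: A, E.
Distance 4: B, F — contains B.

4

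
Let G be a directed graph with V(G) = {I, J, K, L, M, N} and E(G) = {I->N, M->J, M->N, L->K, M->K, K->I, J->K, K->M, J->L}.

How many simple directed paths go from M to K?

3

M→J→K
M→J→L→K
M→K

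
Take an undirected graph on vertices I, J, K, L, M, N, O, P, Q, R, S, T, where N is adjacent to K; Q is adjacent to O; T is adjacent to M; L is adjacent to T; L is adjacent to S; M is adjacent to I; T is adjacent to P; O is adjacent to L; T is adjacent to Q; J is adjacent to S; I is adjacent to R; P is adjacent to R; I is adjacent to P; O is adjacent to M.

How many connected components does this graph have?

2

From I: component {I, J, L, M, O, P, Q, R, S, T}.
From K: component {K, N}.
That's 2 components.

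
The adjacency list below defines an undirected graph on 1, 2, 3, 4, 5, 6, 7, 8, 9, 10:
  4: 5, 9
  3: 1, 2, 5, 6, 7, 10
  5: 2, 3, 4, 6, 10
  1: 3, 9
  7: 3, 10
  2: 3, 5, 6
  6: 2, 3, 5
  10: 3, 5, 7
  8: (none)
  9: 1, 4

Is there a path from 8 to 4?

8 has no edges, so nothing is reachable from it.

No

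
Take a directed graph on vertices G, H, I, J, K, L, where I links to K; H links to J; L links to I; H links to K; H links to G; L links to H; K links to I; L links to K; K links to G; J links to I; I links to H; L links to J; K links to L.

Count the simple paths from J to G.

J→I→H→G
J→I→H→K→G
J→I→K→G
J→I→K→L→H→G

4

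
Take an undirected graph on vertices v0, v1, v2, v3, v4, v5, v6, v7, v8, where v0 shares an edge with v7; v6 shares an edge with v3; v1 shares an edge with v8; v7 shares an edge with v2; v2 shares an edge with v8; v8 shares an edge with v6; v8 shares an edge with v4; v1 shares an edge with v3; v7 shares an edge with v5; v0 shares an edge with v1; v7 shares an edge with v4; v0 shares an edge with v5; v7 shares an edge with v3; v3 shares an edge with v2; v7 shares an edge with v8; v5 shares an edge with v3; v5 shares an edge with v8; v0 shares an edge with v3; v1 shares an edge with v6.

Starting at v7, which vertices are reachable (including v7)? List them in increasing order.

Start at v7.
Its neighbours: v0, v2, v3, v4, v5, v8.
Then their neighbours: v1, v6.
Every vertex is now reached.

v0, v1, v2, v3, v4, v5, v6, v7, v8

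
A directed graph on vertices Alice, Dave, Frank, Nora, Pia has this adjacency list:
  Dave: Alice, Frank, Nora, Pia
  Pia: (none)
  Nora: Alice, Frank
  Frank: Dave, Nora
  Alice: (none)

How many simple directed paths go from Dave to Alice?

3

Dave→Alice
Dave→Frank→Nora→Alice
Dave→Nora→Alice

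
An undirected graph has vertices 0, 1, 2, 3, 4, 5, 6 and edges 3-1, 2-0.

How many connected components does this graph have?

From 0: component {0, 2}.
From 1: component {1, 3}.
From 4: component {4}.
From 5: component {5}.
From 6: component {6}.
That's 5 components.

5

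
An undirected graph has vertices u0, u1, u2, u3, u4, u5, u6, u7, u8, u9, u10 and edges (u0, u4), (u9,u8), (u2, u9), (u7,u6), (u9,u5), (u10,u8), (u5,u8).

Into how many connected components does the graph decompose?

From u0: component {u0, u4}.
From u1: component {u1}.
From u2: component {u2, u5, u8, u9, u10}.
From u3: component {u3}.
From u6: component {u6, u7}.
That's 5 components.

5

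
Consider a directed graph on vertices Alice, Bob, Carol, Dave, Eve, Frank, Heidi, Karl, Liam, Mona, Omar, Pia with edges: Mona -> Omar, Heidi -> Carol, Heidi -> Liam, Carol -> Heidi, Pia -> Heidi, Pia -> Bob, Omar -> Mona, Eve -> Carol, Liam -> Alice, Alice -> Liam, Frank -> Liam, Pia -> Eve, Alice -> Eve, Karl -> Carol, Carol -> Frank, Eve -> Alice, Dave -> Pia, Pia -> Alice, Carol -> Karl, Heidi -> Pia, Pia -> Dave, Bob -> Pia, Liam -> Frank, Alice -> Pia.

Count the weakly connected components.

From Alice: component {Alice, Bob, Carol, Dave, Eve, Frank, Heidi, Karl, Liam, Pia}.
From Mona: component {Mona, Omar}.
That's 2 components.

2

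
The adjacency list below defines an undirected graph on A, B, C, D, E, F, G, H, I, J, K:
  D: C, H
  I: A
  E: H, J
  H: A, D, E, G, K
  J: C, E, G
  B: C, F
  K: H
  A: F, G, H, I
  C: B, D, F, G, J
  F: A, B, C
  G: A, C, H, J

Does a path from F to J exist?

Yes

Explore from F.
Distance 1: reach A, B, C.
Distance 2: reach D, G, H, I, J.
Found J.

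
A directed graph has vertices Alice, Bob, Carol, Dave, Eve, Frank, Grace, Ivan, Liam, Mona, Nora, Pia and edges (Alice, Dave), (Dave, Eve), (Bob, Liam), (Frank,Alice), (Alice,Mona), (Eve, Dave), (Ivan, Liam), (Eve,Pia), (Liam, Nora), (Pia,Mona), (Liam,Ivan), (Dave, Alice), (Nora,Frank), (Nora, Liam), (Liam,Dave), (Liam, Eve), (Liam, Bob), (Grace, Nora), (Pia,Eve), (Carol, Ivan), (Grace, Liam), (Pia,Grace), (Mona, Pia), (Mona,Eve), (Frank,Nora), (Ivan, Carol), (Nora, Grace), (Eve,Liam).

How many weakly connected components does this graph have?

From Alice: component {Alice, Bob, Carol, Dave, Eve, Frank, Grace, Ivan, Liam, Mona, Nora, Pia}.
That's 1 component.

1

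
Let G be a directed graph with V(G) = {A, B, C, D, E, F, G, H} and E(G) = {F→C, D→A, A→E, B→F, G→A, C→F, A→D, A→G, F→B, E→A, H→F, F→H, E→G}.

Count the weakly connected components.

2

From A: component {A, D, E, G}.
From B: component {B, C, F, H}.
That's 2 components.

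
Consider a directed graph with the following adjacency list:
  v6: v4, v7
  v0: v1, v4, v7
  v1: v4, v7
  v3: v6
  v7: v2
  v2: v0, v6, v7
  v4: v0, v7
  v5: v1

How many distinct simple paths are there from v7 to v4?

v7→v2→v0→v1→v4
v7→v2→v0→v4
v7→v2→v6→v4

3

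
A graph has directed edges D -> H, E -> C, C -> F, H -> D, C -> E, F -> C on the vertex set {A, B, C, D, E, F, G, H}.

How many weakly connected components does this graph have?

5

From A: component {A}.
From B: component {B}.
From C: component {C, E, F}.
From D: component {D, H}.
From G: component {G}.
That's 5 components.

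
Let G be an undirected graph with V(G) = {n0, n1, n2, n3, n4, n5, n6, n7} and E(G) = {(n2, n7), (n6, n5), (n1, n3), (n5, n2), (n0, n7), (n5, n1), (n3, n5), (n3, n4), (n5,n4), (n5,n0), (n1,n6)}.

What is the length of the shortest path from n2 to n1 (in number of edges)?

Distance 0: n2.
Distance 1: n5, n7.
Distance 2: n0, n1, n3, n4, n6 — contains n1.

2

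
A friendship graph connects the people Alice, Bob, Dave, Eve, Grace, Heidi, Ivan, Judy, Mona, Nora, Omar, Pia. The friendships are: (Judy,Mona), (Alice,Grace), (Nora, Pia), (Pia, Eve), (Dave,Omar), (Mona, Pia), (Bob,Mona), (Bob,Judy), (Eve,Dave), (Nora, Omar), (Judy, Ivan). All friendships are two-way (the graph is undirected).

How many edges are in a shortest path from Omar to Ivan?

5

Distance 0: Omar.
Distance 1: Dave, Nora.
Distance 2: Eve, Pia.
Distance 3: Mona.
Distance 4: Bob, Judy.
Distance 5: Ivan — contains Ivan.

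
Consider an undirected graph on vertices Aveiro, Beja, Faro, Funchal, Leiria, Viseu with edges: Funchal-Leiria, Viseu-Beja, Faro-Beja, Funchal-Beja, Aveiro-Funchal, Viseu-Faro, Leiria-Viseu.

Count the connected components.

From Aveiro: component {Aveiro, Beja, Faro, Funchal, Leiria, Viseu}.
That's 1 component.

1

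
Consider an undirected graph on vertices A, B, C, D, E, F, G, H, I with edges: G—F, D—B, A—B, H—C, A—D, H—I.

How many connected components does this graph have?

From A: component {A, B, D}.
From C: component {C, H, I}.
From E: component {E}.
From F: component {F, G}.
That's 4 components.

4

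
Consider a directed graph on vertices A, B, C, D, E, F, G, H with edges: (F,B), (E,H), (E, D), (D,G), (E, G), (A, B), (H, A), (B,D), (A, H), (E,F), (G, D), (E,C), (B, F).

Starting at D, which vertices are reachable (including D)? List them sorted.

D, G

Start at D.
Its neighbours: G.
Nothing further is reachable.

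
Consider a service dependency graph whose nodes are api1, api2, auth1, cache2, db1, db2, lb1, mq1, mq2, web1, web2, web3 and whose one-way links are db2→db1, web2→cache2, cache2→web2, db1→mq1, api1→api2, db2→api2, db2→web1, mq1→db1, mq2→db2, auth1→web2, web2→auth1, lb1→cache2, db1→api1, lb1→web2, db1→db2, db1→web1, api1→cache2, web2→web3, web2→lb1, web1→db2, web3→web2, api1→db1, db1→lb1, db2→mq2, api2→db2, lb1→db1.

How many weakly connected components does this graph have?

From api1: component {api1, api2, auth1, cache2, db1, db2, lb1, mq1, mq2, web1, web2, web3}.
That's 1 component.

1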